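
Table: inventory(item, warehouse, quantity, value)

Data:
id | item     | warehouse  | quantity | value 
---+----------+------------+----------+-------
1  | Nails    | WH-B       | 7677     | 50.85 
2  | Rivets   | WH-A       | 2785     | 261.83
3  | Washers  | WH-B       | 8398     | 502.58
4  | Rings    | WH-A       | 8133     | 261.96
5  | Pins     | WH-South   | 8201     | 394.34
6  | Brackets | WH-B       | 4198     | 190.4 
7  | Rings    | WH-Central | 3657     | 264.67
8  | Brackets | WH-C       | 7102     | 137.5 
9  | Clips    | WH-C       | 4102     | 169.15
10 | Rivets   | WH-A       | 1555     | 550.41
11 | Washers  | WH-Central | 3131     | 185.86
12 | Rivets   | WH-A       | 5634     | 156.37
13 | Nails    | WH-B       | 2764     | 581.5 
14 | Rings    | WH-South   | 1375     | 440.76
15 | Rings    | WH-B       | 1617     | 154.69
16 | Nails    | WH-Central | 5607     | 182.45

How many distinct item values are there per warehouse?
SELECT warehouse, COUNT(DISTINCT item)
FROM inventory
GROUP BY warehouse

Result:
  WH-A: 2 distinct
  WH-B: 4 distinct
  WH-C: 2 distinct
  WH-Central: 3 distinct
  WH-South: 2 distinct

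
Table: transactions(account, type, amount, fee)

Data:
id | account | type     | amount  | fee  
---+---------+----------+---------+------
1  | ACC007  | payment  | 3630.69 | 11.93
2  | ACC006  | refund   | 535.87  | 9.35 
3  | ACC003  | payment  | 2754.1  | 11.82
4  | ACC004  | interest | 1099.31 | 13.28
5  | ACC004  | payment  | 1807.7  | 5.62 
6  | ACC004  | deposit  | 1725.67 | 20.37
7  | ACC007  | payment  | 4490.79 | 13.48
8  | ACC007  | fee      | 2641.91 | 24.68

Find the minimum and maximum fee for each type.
SELECT type, MIN(fee), MAX(fee)
FROM transactions
GROUP BY type

Result:
  deposit: min=20.37, max=20.37
  fee: min=24.68, max=24.68
  interest: min=13.28, max=13.28
  payment: min=5.62, max=13.48
  refund: min=9.35, max=9.35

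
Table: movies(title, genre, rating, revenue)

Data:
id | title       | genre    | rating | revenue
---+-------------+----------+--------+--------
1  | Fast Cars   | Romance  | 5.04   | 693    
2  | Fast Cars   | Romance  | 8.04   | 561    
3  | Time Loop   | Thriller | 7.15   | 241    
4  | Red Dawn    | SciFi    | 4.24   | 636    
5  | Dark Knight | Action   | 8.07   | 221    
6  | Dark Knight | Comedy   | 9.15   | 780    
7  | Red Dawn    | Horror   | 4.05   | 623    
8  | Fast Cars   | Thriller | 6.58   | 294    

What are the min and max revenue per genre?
SELECT genre, MIN(revenue), MAX(revenue)
FROM movies
GROUP BY genre

Result:
  Action: min=221, max=221
  Comedy: min=780, max=780
  Horror: min=623, max=623
  Romance: min=561, max=693
  SciFi: min=636, max=636
  Thriller: min=241, max=294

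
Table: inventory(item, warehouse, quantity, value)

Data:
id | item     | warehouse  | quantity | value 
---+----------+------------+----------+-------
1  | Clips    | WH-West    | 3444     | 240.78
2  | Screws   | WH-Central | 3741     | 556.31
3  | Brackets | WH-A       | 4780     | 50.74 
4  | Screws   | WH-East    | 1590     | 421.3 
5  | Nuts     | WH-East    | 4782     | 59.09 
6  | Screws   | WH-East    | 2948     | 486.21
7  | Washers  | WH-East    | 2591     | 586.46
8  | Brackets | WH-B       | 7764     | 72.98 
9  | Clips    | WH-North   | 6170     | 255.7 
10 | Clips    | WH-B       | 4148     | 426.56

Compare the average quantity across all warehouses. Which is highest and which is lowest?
SELECT warehouse, AVG(quantity)
FROM inventory
GROUP BY warehouse
ORDER BY AVG(quantity)

All groups:
  WH-East: 2977.75
  WH-West: 3444.00
  WH-Central: 3741.00
  WH-A: 4780.00
  WH-B: 5956.00
  WH-North: 6170.00

Highest: WH-North (6170.00)
Lowest: WH-East (2977.75)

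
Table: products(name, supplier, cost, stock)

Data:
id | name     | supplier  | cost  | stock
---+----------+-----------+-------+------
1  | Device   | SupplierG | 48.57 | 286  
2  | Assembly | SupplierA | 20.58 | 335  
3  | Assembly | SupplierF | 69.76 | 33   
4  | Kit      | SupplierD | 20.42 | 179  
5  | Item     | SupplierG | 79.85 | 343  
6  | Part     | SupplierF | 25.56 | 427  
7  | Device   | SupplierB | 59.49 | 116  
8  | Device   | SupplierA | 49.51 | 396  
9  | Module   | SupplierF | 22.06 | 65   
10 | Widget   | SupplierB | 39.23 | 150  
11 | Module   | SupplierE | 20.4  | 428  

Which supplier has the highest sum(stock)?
SELECT supplier, SUM(stock) as val
FROM products
GROUP BY supplier
ORDER BY val DESC
LIMIT 1

Result: SupplierA with sum(stock) = 731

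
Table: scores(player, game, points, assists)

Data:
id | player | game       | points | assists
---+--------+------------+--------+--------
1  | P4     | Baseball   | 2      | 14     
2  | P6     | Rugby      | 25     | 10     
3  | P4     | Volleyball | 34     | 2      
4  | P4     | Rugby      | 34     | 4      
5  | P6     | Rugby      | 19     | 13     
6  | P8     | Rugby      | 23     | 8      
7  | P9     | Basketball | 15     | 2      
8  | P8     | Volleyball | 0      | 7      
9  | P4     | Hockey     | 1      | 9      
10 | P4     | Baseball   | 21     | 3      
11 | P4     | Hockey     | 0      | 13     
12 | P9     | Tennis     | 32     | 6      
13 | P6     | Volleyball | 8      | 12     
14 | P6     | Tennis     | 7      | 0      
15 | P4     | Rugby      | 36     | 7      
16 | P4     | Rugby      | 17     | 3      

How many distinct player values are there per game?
SELECT game, COUNT(DISTINCT player)
FROM scores
GROUP BY game

Result:
  Baseball: 1 distinct
  Basketball: 1 distinct
  Hockey: 1 distinct
  Rugby: 3 distinct
  Tennis: 2 distinct
  Volleyball: 3 distinct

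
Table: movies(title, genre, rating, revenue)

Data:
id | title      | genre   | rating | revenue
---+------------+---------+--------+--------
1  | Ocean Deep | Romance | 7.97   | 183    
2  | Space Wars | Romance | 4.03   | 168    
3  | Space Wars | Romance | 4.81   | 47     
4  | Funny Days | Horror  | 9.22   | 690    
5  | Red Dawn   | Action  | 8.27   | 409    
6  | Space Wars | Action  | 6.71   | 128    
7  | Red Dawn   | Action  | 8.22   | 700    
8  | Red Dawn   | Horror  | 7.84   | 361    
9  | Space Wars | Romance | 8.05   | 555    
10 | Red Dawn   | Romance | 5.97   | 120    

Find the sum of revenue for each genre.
SELECT genre, SUM(revenue) as result
FROM movies
GROUP BY genre

Result:
  Action: 1237
  Horror: 1051
  Romance: 1073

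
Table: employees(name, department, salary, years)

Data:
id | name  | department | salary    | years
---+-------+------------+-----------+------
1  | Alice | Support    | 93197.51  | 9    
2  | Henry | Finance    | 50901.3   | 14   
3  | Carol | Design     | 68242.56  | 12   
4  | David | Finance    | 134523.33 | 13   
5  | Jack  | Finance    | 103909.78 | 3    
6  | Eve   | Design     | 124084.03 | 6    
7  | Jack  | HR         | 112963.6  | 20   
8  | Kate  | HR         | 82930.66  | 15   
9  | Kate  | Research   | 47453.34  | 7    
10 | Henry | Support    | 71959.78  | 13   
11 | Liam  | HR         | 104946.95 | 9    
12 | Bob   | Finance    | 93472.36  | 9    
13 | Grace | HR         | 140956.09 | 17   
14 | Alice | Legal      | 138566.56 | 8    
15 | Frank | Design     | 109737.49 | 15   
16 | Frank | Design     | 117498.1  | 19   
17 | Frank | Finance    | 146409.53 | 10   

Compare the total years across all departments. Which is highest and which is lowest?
SELECT department, SUM(years)
FROM employees
GROUP BY department
ORDER BY SUM(years)

All groups:
  Research: 7
  Legal: 8
  Support: 22
  Finance: 49
  Design: 52
  HR: 61

Highest: HR (61)
Lowest: Research (7)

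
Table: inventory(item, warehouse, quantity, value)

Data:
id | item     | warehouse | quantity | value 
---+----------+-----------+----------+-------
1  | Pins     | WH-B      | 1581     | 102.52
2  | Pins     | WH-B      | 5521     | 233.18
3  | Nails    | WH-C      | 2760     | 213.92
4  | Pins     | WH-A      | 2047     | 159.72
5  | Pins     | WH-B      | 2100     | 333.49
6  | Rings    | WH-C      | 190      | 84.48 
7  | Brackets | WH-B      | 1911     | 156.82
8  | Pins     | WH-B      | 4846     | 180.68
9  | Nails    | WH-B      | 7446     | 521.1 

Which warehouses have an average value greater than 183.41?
SELECT warehouse, AVG(value)
FROM inventory
GROUP BY warehouse
HAVING AVG(value) > 183.41

Result:
  WH-B: avg=254.63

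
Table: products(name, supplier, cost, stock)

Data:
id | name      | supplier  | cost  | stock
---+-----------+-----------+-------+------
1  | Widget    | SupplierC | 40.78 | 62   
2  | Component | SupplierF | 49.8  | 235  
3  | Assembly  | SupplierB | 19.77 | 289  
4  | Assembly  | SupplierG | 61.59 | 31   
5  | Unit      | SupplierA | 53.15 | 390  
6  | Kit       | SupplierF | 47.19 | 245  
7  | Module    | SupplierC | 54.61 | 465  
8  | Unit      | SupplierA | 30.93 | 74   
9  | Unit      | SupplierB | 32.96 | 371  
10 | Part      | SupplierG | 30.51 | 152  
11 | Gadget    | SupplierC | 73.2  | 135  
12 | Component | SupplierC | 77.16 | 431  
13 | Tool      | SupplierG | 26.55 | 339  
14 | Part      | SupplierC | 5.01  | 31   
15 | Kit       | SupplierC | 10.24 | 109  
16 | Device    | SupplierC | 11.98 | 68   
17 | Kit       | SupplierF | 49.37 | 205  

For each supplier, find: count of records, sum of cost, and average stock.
SELECT supplier,
       COUNT(*) as cnt,
       SUM(cost) as total_cost,
       AVG(stock) as avg_stock
FROM products
GROUP BY supplier

Result:
  SupplierA: 2 records, 84.08 total cost, 232.00 avg stock
  SupplierB: 2 records, 52.73 total cost, 330.00 avg stock
  SupplierC: 7 records, 272.98 total cost, 185.86 avg stock
  SupplierF: 3 records, 146.36 total cost, 228.33 avg stock
  SupplierG: 3 records, 118.65 total cost, 174.00 avg stock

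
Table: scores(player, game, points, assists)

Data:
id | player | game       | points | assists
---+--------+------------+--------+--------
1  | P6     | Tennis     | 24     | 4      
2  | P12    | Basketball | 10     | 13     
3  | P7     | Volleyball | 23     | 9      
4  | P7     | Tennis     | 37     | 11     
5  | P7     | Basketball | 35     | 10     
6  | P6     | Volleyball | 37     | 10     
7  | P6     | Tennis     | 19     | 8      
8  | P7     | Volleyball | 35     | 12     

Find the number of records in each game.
SELECT game, COUNT(*) as count
FROM scores
GROUP BY game

Result:
  Basketball: 2
  Tennis: 3
  Volleyball: 3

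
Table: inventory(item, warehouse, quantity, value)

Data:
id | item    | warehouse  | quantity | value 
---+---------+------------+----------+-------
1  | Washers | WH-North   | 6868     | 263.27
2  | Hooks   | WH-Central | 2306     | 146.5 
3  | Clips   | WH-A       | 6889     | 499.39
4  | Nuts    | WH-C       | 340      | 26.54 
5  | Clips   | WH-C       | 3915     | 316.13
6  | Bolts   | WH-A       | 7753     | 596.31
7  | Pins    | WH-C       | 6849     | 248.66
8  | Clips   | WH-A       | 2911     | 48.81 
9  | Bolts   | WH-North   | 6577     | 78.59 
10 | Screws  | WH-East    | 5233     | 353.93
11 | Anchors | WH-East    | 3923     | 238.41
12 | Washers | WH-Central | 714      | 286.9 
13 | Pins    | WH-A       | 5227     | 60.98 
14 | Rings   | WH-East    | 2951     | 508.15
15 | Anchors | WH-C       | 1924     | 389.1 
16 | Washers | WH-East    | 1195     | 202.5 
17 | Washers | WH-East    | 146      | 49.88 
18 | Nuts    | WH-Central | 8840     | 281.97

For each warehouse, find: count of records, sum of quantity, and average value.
SELECT warehouse,
       COUNT(*) as cnt,
       SUM(quantity) as total_quantity,
       AVG(value) as avg_value
FROM inventory
GROUP BY warehouse

Result:
  WH-A: 4 records, 22780 total quantity, 301.37 avg value
  WH-C: 4 records, 13028 total quantity, 245.11 avg value
  WH-Central: 3 records, 11860 total quantity, 238.46 avg value
  WH-East: 5 records, 13448 total quantity, 270.57 avg value
  WH-North: 2 records, 13445 total quantity, 170.93 avg value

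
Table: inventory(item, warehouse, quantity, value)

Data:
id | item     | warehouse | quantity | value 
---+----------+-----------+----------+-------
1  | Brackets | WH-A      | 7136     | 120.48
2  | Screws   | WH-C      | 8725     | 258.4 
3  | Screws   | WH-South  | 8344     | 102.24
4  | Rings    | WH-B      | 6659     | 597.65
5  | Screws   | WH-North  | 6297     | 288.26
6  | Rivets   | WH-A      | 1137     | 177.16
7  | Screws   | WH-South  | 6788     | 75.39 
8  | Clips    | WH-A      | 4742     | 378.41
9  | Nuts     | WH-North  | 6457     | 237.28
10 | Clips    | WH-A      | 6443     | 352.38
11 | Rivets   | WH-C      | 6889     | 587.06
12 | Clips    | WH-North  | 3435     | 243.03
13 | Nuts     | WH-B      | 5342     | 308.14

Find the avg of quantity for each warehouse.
SELECT warehouse, AVG(quantity) as result
FROM inventory
GROUP BY warehouse

Result:
  WH-A: 4864.50
  WH-B: 6000.50
  WH-C: 7807.00
  WH-North: 5396.33
  WH-South: 7566.00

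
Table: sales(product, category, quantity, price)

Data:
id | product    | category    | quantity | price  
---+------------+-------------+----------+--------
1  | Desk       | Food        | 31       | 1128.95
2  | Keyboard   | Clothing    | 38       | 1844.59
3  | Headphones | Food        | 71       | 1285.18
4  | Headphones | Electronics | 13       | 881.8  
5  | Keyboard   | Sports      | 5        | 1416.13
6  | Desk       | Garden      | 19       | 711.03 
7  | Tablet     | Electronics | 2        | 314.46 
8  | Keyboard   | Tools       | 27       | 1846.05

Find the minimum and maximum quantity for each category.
SELECT category, MIN(quantity), MAX(quantity)
FROM sales
GROUP BY category

Result:
  Clothing: min=38, max=38
  Electronics: min=2, max=13
  Food: min=31, max=71
  Garden: min=19, max=19
  Sports: min=5, max=5
  Tools: min=27, max=27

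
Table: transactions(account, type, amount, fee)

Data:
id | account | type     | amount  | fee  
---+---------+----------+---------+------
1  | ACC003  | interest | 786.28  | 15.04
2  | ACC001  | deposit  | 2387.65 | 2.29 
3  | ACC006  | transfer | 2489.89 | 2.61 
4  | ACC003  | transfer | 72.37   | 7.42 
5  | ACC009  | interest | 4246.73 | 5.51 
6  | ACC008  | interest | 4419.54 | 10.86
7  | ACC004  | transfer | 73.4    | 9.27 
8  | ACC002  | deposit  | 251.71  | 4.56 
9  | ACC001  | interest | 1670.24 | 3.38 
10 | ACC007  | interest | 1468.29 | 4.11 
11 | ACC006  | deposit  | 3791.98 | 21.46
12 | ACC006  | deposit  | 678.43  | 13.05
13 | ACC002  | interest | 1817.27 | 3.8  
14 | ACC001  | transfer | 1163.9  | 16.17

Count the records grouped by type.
SELECT type, COUNT(*) as count
FROM transactions
GROUP BY type

Result:
  deposit: 4
  interest: 6
  transfer: 4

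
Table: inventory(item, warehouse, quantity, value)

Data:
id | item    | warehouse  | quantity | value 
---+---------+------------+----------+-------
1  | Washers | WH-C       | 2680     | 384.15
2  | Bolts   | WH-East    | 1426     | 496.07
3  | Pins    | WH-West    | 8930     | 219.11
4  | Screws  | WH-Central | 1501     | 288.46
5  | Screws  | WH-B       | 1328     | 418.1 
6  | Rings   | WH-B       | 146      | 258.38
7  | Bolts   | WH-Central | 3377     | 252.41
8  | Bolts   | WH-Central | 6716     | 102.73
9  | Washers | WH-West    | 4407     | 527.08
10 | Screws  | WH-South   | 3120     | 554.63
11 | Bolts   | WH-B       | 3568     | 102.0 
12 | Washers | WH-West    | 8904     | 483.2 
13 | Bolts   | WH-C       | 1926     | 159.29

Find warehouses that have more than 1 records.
SELECT warehouse, COUNT(*) as cnt
FROM inventory
GROUP BY warehouse
HAVING COUNT(*) > 1

Result:
  WH-B: 3
  WH-C: 2
  WH-Central: 3
  WH-West: 3

Note: HAVING filters groups after aggregation, WHERE filters rows before.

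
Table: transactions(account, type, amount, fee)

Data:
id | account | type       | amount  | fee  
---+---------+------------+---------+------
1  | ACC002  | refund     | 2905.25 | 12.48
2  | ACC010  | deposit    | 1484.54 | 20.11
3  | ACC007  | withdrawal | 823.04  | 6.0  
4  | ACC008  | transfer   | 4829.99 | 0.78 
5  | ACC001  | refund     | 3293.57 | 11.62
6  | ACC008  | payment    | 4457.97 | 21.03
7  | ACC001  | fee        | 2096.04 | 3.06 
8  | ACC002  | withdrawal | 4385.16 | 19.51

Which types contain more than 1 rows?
SELECT type, COUNT(*) as cnt
FROM transactions
GROUP BY type
HAVING COUNT(*) > 1

Result:
  refund: 2
  withdrawal: 2

Note: HAVING filters groups after aggregation, WHERE filters rows before.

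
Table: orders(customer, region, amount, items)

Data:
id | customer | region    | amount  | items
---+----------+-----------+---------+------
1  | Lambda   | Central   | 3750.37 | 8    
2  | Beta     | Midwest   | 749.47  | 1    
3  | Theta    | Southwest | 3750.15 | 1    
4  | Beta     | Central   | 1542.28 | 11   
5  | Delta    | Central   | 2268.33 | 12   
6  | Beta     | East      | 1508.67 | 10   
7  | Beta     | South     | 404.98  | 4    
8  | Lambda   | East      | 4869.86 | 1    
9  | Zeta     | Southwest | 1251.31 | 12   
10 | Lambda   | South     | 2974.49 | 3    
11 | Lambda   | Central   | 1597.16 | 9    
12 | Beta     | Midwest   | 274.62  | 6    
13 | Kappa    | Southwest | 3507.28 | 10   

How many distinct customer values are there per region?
SELECT region, COUNT(DISTINCT customer)
FROM orders
GROUP BY region

Result:
  Central: 3 distinct
  East: 2 distinct
  Midwest: 1 distinct
  South: 2 distinct
  Southwest: 3 distinct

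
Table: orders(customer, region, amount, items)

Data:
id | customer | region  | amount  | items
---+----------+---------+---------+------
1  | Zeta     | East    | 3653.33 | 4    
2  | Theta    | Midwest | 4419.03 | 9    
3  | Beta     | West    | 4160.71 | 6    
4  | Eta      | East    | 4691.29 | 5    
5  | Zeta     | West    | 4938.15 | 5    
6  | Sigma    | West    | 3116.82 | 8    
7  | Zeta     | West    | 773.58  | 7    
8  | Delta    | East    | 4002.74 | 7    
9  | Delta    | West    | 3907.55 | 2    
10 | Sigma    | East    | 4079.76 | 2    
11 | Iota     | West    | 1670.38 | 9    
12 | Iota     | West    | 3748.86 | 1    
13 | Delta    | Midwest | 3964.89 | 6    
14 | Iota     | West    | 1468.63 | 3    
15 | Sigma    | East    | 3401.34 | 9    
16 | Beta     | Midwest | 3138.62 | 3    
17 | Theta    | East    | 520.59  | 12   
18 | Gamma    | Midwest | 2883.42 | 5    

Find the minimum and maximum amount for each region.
SELECT region, MIN(amount), MAX(amount)
FROM orders
GROUP BY region

Result:
  East: min=520.59, max=4691.29
  Midwest: min=2883.42, max=4419.03
  West: min=773.58, max=4938.15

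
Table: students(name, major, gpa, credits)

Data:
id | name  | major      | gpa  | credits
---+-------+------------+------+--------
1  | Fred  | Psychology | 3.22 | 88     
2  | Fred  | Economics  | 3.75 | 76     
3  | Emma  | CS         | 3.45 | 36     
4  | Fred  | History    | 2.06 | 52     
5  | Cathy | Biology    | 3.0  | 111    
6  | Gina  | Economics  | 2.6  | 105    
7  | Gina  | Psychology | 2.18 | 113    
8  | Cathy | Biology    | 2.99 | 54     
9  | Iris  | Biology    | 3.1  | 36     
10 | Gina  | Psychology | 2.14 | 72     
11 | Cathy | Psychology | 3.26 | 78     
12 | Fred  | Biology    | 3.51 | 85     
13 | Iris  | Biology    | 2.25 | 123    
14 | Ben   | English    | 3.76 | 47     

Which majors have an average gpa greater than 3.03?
SELECT major, AVG(gpa)
FROM students
GROUP BY major
HAVING AVG(gpa) > 3.03

Result:
  CS: avg=3.45
  Economics: avg=3.18
  English: avg=3.76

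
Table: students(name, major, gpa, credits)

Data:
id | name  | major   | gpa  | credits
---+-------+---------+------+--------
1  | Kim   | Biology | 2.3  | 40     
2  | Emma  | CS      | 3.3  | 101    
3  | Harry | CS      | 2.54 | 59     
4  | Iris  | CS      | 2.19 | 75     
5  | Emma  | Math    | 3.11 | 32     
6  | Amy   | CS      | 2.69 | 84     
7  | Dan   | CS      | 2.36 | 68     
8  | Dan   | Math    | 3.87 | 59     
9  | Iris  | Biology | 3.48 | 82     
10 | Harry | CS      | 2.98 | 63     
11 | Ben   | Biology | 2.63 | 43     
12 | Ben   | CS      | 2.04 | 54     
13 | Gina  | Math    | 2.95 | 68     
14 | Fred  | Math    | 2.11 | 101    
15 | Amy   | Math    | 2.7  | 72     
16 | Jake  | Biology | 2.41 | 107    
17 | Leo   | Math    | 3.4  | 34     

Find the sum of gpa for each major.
SELECT major, SUM(gpa) as result
FROM students
GROUP BY major

Result:
  Biology: 10.82
  CS: 18.10
  Math: 18.14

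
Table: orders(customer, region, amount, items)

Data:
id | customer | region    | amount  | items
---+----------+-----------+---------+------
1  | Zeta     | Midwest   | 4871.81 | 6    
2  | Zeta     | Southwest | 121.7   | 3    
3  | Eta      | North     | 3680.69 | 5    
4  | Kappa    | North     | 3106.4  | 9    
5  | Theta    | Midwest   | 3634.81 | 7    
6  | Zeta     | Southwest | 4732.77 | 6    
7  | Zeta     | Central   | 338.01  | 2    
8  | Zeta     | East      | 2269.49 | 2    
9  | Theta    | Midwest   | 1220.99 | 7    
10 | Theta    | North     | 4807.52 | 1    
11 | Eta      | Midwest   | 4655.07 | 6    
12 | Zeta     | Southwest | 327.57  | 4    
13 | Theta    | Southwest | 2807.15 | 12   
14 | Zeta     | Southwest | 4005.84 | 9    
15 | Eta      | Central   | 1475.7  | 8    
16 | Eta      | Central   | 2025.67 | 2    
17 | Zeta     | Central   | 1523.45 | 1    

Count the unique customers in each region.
SELECT region, COUNT(DISTINCT customer)
FROM orders
GROUP BY region

Result:
  Central: 2 distinct
  East: 1 distinct
  Midwest: 3 distinct
  North: 3 distinct
  Southwest: 2 distinct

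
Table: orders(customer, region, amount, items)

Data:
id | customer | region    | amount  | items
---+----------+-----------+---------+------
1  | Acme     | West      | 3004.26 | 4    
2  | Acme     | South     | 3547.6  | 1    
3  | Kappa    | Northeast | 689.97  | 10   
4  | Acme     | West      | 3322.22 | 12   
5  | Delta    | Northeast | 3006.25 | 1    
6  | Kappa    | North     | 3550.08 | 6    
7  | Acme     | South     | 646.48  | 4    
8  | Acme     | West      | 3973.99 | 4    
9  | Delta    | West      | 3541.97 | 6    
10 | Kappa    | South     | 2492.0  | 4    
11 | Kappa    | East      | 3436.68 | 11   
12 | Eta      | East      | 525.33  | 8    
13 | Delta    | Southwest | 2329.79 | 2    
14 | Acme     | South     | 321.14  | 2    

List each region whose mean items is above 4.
SELECT region, AVG(items)
FROM orders
GROUP BY region
HAVING AVG(items) > 4

Result:
  East: avg=9.50
  North: avg=6.00
  Northeast: avg=5.50
  West: avg=6.50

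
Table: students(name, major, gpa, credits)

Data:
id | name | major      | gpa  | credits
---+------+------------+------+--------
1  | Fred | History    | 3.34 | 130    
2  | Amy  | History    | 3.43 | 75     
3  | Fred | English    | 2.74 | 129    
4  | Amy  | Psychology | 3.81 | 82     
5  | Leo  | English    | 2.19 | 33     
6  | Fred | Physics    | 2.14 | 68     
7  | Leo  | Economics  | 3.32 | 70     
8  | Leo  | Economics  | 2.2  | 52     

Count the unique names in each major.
SELECT major, COUNT(DISTINCT name)
FROM students
GROUP BY major

Result:
  Economics: 1 distinct
  English: 2 distinct
  History: 2 distinct
  Physics: 1 distinct
  Psychology: 1 distinct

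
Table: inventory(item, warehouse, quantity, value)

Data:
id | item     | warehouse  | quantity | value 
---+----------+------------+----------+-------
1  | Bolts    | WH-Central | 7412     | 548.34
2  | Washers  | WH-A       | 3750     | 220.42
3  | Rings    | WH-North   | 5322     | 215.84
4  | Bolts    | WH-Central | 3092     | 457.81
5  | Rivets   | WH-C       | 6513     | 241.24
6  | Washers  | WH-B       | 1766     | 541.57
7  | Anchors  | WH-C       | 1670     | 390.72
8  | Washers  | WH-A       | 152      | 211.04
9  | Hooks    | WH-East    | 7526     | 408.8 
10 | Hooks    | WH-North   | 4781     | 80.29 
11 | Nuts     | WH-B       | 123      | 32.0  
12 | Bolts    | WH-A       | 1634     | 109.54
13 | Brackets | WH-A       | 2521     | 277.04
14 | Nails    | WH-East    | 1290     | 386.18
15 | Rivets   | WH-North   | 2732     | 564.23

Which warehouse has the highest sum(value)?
SELECT warehouse, SUM(value) as val
FROM inventory
GROUP BY warehouse
ORDER BY val DESC
LIMIT 1

Result: WH-Central with sum(value) = 1006.15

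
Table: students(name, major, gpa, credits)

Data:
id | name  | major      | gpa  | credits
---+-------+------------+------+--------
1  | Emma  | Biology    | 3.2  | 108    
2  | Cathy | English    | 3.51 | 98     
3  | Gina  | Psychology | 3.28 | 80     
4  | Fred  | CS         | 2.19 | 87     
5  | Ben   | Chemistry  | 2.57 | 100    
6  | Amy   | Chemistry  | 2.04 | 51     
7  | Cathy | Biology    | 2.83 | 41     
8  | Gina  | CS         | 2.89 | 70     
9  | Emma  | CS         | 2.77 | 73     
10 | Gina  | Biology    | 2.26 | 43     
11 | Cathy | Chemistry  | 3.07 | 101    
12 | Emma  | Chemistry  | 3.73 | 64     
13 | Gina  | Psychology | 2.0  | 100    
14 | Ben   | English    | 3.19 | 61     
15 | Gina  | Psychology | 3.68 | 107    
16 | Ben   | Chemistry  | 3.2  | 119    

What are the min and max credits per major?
SELECT major, MIN(credits), MAX(credits)
FROM students
GROUP BY major

Result:
  Biology: min=41, max=108
  CS: min=70, max=87
  Chemistry: min=51, max=119
  English: min=61, max=98
  Psychology: min=80, max=107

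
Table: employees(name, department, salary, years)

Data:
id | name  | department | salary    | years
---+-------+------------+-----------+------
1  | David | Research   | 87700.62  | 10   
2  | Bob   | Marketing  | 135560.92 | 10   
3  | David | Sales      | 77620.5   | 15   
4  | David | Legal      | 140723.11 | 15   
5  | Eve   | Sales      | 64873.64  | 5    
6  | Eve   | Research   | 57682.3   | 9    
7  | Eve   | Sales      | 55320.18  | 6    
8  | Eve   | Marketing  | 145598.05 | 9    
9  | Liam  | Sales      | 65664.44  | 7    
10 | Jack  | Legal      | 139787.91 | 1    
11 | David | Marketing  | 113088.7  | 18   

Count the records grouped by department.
SELECT department, COUNT(*) as count
FROM employees
GROUP BY department

Result:
  Legal: 2
  Marketing: 3
  Research: 2
  Sales: 4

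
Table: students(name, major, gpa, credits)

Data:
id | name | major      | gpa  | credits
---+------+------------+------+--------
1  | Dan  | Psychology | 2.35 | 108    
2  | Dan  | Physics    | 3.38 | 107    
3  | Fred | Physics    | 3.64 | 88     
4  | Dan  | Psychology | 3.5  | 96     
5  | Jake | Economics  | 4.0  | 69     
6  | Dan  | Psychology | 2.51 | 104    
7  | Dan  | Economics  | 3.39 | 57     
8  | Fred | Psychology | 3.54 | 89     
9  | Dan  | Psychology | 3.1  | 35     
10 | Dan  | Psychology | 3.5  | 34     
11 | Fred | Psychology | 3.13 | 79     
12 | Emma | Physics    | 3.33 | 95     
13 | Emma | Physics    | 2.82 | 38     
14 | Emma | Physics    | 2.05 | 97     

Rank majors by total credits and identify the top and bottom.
SELECT major, SUM(credits)
FROM students
GROUP BY major
ORDER BY SUM(credits)

All groups:
  Economics: 126
  Physics: 425
  Psychology: 545

Highest: Psychology (545)
Lowest: Economics (126)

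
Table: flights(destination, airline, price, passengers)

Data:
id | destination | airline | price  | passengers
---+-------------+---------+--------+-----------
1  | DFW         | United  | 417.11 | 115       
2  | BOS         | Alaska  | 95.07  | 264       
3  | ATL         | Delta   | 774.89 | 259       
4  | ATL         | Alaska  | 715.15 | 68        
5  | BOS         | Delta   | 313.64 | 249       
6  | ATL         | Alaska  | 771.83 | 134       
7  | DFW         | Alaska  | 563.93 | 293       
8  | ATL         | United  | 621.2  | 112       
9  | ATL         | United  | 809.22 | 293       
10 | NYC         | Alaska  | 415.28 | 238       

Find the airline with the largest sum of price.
SELECT airline, SUM(price) as val
FROM flights
GROUP BY airline
ORDER BY val DESC
LIMIT 1

Result: Alaska with sum(price) = 2561.26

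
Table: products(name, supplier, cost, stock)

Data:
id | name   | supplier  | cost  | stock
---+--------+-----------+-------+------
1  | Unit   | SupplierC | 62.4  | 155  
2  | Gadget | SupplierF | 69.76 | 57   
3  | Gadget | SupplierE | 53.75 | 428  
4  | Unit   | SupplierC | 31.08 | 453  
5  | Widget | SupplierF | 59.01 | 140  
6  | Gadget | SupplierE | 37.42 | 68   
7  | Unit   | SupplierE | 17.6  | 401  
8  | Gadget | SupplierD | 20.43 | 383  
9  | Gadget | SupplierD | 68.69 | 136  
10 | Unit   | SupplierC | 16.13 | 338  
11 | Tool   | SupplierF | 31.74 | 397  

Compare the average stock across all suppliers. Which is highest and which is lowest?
SELECT supplier, AVG(stock)
FROM products
GROUP BY supplier
ORDER BY AVG(stock)

All groups:
  SupplierF: 198.00
  SupplierD: 259.50
  SupplierE: 299.00
  SupplierC: 315.33

Highest: SupplierC (315.33)
Lowest: SupplierF (198.00)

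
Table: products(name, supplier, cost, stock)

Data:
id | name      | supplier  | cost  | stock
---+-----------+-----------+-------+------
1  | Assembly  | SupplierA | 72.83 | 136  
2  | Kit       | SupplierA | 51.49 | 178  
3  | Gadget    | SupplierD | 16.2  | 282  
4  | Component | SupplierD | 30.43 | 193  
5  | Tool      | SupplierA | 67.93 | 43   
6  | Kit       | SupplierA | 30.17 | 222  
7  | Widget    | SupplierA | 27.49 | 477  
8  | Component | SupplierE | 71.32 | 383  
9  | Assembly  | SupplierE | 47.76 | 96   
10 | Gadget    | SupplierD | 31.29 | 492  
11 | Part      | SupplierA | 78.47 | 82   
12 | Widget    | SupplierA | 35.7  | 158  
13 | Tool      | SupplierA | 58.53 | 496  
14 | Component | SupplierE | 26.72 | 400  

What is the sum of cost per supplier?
SELECT supplier, SUM(cost) as result
FROM products
GROUP BY supplier

Result:
  SupplierA: 422.61
  SupplierD: 77.92
  SupplierE: 145.80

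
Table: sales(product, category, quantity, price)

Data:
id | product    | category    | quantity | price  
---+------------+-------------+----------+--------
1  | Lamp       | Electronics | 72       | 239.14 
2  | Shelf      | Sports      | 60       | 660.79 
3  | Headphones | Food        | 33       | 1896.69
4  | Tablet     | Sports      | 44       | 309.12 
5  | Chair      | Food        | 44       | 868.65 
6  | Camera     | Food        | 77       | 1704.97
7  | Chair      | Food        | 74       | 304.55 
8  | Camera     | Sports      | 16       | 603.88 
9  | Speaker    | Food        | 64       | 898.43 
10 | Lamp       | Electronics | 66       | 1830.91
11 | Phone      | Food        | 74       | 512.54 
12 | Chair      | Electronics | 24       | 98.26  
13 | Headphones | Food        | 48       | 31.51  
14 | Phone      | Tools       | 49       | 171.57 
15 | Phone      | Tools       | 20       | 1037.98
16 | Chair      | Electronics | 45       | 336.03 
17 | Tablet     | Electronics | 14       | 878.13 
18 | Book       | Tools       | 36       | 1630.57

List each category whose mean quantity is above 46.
SELECT category, AVG(quantity)
FROM sales
GROUP BY category
HAVING AVG(quantity) > 46

Result:
  Food: avg=59.14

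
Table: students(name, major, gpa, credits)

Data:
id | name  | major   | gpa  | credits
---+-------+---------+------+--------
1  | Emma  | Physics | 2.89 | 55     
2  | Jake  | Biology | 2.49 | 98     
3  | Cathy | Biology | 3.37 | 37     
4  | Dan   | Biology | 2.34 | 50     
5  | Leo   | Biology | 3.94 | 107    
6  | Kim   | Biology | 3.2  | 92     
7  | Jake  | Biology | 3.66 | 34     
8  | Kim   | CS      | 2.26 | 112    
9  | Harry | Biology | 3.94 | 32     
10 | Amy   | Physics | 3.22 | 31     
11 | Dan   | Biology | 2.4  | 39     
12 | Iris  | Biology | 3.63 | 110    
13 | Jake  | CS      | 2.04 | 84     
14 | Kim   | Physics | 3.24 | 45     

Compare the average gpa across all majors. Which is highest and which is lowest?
SELECT major, AVG(gpa)
FROM students
GROUP BY major
ORDER BY AVG(gpa)

All groups:
  CS: 2.15
  Physics: 3.12
  Biology: 3.22

Highest: Biology (3.22)
Lowest: CS (2.15)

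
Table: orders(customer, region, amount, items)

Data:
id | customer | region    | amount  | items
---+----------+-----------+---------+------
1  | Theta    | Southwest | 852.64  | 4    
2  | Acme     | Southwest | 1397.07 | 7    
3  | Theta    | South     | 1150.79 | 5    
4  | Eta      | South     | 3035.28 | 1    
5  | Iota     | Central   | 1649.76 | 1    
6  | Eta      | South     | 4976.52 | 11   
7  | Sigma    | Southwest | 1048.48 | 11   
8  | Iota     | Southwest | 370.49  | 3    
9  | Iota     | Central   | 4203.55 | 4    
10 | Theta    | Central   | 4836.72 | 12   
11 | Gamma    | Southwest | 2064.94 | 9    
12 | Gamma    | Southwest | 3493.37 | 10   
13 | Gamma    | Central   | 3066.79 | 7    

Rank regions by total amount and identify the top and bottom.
SELECT region, SUM(amount)
FROM orders
GROUP BY region
ORDER BY SUM(amount)

All groups:
  South: 9162.59
  Southwest: 9226.99
  Central: 13756.82

Highest: Central (13756.82)
Lowest: South (9162.59)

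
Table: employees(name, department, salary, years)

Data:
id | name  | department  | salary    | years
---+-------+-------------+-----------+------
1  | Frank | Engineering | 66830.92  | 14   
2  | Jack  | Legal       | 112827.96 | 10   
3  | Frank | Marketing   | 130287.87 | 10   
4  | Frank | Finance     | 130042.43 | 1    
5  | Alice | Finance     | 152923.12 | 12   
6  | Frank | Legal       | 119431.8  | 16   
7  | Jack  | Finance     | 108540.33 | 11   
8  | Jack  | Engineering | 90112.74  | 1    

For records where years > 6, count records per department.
SELECT department, COUNT(*)
FROM employees
WHERE years > 6
GROUP BY department

Note: WHERE filters rows before grouping.

Result:
  Engineering: 1
  Finance: 2
  Legal: 2
  Marketing: 1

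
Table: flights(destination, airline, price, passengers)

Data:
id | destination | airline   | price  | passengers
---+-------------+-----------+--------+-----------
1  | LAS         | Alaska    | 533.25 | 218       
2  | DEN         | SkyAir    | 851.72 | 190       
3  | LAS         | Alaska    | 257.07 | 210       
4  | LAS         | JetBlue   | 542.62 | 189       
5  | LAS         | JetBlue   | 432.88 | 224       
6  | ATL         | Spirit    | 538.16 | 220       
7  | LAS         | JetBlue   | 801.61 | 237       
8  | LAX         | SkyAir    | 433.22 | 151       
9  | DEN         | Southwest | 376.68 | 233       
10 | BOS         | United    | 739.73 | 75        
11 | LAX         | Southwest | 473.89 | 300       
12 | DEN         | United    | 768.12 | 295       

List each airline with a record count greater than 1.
SELECT airline, COUNT(*) as cnt
FROM flights
GROUP BY airline
HAVING COUNT(*) > 1

Result:
  Alaska: 2
  JetBlue: 3
  SkyAir: 2
  Southwest: 2
  United: 2

Note: HAVING filters groups after aggregation, WHERE filters rows before.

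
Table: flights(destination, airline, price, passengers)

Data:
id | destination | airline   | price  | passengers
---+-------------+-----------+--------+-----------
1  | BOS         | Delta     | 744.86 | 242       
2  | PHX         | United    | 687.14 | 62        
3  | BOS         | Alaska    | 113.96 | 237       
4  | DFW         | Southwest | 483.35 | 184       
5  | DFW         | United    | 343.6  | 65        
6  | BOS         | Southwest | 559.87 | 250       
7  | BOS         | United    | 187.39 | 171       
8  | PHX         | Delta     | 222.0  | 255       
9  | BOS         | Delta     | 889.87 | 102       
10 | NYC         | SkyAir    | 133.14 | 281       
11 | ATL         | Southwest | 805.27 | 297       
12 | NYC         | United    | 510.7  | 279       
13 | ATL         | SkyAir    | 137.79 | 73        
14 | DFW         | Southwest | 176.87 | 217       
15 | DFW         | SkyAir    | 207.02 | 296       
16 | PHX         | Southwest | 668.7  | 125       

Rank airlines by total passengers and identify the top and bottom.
SELECT airline, SUM(passengers)
FROM flights
GROUP BY airline
ORDER BY SUM(passengers)

All groups:
  Alaska: 237
  United: 577
  Delta: 599
  SkyAir: 650
  Southwest: 1073

Highest: Southwest (1073)
Lowest: Alaska (237)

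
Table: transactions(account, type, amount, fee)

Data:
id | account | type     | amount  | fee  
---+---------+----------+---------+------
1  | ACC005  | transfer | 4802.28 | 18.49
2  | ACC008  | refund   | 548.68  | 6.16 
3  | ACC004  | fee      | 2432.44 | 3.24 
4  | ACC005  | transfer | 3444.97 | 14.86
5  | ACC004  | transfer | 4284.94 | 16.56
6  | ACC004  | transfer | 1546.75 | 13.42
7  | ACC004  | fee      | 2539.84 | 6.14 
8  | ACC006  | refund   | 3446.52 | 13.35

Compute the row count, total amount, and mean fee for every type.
SELECT type,
       COUNT(*) as cnt,
       SUM(amount) as total_amount,
       AVG(fee) as avg_fee
FROM transactions
GROUP BY type

Result:
  fee: 2 records, 4972.28 total amount, 4.69 avg fee
  refund: 2 records, 3995.20 total amount, 9.76 avg fee
  transfer: 4 records, 14078.94 total amount, 15.83 avg fee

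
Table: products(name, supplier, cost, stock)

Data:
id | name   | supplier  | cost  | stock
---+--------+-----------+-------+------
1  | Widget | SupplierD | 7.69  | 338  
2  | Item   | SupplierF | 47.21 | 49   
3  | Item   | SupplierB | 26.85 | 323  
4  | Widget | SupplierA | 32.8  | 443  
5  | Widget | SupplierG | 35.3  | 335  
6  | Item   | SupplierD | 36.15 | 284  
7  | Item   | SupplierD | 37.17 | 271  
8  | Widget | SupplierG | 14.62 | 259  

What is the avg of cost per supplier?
SELECT supplier, AVG(cost) as result
FROM products
GROUP BY supplier

Result:
  SupplierA: 32.80
  SupplierB: 26.85
  SupplierD: 27.00
  SupplierF: 47.21
  SupplierG: 24.96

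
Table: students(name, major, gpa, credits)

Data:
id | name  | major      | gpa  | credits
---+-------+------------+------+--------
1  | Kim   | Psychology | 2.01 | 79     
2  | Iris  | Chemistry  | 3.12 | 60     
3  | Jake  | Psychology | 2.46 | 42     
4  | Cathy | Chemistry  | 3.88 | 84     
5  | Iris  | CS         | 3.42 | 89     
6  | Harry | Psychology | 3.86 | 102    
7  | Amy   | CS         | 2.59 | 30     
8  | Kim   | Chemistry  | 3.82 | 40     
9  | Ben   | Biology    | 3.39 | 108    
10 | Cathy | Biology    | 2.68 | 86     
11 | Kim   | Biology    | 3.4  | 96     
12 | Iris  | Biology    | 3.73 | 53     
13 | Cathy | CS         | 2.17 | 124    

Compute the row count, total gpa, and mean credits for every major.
SELECT major,
       COUNT(*) as cnt,
       SUM(gpa) as total_gpa,
       AVG(credits) as avg_credits
FROM students
GROUP BY major

Result:
  Biology: 4 records, 13.20 total gpa, 85.75 avg credits
  CS: 3 records, 8.18 total gpa, 81.00 avg credits
  Chemistry: 3 records, 10.82 total gpa, 61.33 avg credits
  Psychology: 3 records, 8.33 total gpa, 74.33 avg credits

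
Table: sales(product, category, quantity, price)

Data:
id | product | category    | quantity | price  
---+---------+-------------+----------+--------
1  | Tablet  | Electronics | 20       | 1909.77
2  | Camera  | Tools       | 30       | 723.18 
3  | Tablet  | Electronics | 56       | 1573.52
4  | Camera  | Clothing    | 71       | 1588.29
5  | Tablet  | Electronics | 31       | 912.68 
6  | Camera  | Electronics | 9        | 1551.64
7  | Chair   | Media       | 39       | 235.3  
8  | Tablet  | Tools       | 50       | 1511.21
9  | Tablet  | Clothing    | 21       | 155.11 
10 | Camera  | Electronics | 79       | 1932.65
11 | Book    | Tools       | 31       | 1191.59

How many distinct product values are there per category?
SELECT category, COUNT(DISTINCT product)
FROM sales
GROUP BY category

Result:
  Clothing: 2 distinct
  Electronics: 2 distinct
  Media: 1 distinct
  Tools: 3 distinct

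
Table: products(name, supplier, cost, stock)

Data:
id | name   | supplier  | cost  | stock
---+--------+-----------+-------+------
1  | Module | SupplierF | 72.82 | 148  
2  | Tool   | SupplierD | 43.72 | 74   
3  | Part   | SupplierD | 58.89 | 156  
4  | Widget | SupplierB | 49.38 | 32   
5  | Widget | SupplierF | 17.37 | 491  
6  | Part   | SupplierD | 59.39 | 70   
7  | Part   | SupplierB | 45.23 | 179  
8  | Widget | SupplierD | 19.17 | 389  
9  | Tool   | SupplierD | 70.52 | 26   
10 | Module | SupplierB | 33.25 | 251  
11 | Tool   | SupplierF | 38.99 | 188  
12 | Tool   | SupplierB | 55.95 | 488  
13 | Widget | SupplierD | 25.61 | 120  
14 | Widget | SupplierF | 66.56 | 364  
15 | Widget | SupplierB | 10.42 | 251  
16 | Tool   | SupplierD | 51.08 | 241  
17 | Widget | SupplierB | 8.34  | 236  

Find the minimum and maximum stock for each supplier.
SELECT supplier, MIN(stock), MAX(stock)
FROM products
GROUP BY supplier

Result:
  SupplierB: min=32, max=488
  SupplierD: min=26, max=389
  SupplierF: min=148, max=491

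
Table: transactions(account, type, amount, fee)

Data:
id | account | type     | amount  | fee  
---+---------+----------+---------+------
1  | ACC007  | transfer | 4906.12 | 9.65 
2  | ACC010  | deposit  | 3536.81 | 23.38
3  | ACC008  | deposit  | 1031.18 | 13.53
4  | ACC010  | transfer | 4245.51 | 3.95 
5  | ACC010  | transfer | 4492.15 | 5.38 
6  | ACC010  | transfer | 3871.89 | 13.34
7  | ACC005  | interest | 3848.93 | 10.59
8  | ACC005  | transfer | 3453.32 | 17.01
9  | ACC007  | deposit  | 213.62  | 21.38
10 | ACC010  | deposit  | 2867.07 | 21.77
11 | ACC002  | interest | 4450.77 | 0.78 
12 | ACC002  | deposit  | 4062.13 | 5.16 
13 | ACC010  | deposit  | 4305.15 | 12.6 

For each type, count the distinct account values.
SELECT type, COUNT(DISTINCT account)
FROM transactions
GROUP BY type

Result:
  deposit: 4 distinct
  interest: 2 distinct
  transfer: 3 distinct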